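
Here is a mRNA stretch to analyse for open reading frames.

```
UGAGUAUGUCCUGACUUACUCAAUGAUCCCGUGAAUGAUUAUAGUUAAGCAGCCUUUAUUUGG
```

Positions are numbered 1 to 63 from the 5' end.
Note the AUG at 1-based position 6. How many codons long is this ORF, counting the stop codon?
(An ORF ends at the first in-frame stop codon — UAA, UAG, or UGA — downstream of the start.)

Codons from position 6: AUG (6–8), UCC (9–11), UGA (12–14).
UGA is the first in-frame stop; that's 3 codons including the stop.

3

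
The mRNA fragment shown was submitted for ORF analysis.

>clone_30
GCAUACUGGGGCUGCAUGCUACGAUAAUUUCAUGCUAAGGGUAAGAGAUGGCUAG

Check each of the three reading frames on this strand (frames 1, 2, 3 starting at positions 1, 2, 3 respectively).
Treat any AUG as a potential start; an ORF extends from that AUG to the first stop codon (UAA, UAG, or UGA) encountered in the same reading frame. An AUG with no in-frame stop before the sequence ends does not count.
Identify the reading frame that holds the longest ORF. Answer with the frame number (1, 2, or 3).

2

Frame 1: GCA UAC UGG GGC UGC AUG CUA CGA UAA UUU CAU GCU AAG GGU AAG AGA UGG CUA — AUG at 16, stop UAA at 25 → 12 nt.
Frame 2: CAU ACU GGG GCU GCA UGC UAC GAU AAU UUC AUG CUA AGG GUA AGA GAU GGC UAG — AUG at 32, stop UAG at 53 → 24 nt.
Frame 3: AUA CUG GGG CUG CAU GCU ACG AUA AUU UCA UGC UAA GGG UAA GAG AUG GCU — no AUG→stop ORF.
Longest ORF is 24 nt in frame 2 (positions 32–55).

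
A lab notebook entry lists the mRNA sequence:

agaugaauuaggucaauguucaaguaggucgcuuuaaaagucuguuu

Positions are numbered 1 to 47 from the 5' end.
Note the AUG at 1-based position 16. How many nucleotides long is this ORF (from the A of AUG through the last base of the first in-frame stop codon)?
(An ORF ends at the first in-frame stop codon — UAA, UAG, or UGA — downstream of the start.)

Codons from position 16: AUG (16–18), UUC (19–21), AAG (22–24), UAG (25–27).
UAG is the first in-frame stop; ORF spans 16–27, 12 nucleotides.

12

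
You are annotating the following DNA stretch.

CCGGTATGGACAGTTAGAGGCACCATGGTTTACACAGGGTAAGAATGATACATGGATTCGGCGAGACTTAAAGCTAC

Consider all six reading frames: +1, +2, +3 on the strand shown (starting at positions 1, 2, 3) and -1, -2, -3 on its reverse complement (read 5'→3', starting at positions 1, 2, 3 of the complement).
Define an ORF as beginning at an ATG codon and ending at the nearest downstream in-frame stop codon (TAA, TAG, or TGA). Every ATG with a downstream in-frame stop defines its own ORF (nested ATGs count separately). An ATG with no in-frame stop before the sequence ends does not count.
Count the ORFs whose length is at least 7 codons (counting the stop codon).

2

Reverse complement (5'→3'): GTAGCTTTAAGTCTCGCCGAATCCATGTATCATTCTTACCCTGTGTAAACCATGGTGCCTCTAACTGTCCATACCGG
Frame +1: CCG GTA TGG ACA GTT AGA GGC ACC ATG GTT TAC ACA GGG TAA GAA TGA TAC ATG GAT TCG GCG AGA CTT AAA GCT — ATG at 25, stop TAA at 40 → 18 nt.
Frame +2: CGG TAT GGA CAG TTA GAG GCA CCA TGG TTT ACA CAG GGT AAG AAT GAT ACA TGG ATT CGG CGA GAC TTA AAG CTA — no ATG→stop ORF.
Frame +3: GGT ATG GAC AGT TAG AGG CAC CAT GGT TTA CAC AGG GTA AGA ATG ATA CAT GGA TTC GGC GAG ACT TAA AGC TAC — ATG at 6, stop TAG at 15 → 12 nt; ATG at 45, stop TAA at 69 → 27 nt.
Frame -1: GTA GCT TTA AGT CTC GCC GAA TCC ATG TAT CAT TCT TAC CCT GTG TAA ACC ATG GTG CCT CTA ACT GTC CAT ACC — ATG at 25, stop TAA at 46 → 24 nt.
Frame -2: TAG CTT TAA GTC TCG CCG AAT CCA TGT ATC ATT CTT ACC CTG TGT AAA CCA TGG TGC CTC TAA CTG TCC ATA CCG — no ATG→stop ORF.
Frame -3: AGC TTT AAG TCT CGC CGA ATC CAT GTA TCA TTC TTA CCC TGT GTA AAC CAT GGT GCC TCT AAC TGT CCA TAC CGG — no ATG→stop ORF.
ORFs ≥ 7 codons: frame +3 45–71 (9 codons), frame -1 25–48 (8 codons). Count = 2.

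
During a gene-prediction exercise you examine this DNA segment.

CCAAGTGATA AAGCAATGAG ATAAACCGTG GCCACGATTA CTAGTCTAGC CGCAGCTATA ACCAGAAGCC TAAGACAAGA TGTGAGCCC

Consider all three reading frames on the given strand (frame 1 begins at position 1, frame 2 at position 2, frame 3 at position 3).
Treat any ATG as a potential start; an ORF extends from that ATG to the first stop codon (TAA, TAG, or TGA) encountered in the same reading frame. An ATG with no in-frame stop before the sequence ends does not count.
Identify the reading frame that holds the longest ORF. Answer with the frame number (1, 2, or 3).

Frame 1: CCA AGT GAT AAA GCA ATG AGA TAA ACC GTG GCC ACG ATT ACT AGT CTA GCC GCA GCT ATA ACC AGA AGC CTA AGA CAA GAT GTG AGC — ATG at 16, stop TAA at 22 → 9 nt.
Frame 2: CAA GTG ATA AAG CAA TGA GAT AAA CCG TGG CCA CGA TTA CTA GTC TAG CCG CAG CTA TAA CCA GAA GCC TAA GAC AAG ATG TGA GCC — ATG at 80, stop TGA at 83 → 6 nt.
Frame 3: AAG TGA TAA AGC AAT GAG ATA AAC CGT GGC CAC GAT TAC TAG TCT AGC CGC AGC TAT AAC CAG AAG CCT AAG ACA AGA TGT GAG CCC — no ATG→stop ORF.
Longest ORF is 9 nt in frame 1 (positions 16–24).

1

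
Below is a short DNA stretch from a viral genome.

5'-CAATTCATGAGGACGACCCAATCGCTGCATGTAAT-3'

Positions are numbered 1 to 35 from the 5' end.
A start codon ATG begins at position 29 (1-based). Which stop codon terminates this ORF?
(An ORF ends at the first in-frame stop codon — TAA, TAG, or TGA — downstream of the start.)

TAA

Codons from position 29: ATG (29–31), TAA (32–34).
The first in-frame stop codon is TAA.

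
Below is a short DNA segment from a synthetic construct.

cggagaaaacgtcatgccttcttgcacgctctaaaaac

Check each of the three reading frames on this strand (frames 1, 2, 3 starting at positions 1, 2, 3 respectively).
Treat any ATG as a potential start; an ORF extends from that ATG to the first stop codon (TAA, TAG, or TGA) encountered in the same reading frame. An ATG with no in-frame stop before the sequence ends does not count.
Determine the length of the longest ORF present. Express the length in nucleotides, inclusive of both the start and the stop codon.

Frame 1: CGG AGA AAA CGT CAT GCC TTC TTG CAC GCT CTA AAA — no ATG→stop ORF.
Frame 2: GGA GAA AAC GTC ATG CCT TCT TGC ACG CTC TAA AAA — ATG at 14, stop TAA at 32 → 21 nt.
Frame 3: GAG AAA ACG TCA TGC CTT CTT GCA CGC TCT AAA AAC — no ATG→stop ORF.
Longest: frame 2, positions 14–34, 21 nt = 7 codons = 6 aa. → 21 nucleotides.

21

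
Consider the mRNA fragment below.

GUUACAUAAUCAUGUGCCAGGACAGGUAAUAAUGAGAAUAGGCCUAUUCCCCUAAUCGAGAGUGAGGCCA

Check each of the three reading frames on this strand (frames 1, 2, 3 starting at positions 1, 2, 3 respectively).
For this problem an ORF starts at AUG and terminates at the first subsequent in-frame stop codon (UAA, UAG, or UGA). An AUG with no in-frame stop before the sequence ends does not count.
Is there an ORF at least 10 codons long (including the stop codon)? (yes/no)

Frame 1: GUU ACA UAA UCA UGU GCC AGG ACA GGU AAU AAU GAG AAU AGG CCU AUU CCC CUA AUC GAG AGU GAG GCC — no AUG→stop ORF.
Frame 2: UUA CAU AAU CAU GUG CCA GGA CAG GUA AUA AUG AGA AUA GGC CUA UUC CCC UAA UCG AGA GUG AGG CCA — AUG at 32, stop UAA at 53 → 24 nt.
Frame 3: UAC AUA AUC AUG UGC CAG GAC AGG UAA UAA UGA GAA UAG GCC UAU UCC CCU AAU CGA GAG UGA GGC — AUG at 12, stop UAA at 27 → 18 nt.
Largest ORF found is 8 codons < 10, so no.

no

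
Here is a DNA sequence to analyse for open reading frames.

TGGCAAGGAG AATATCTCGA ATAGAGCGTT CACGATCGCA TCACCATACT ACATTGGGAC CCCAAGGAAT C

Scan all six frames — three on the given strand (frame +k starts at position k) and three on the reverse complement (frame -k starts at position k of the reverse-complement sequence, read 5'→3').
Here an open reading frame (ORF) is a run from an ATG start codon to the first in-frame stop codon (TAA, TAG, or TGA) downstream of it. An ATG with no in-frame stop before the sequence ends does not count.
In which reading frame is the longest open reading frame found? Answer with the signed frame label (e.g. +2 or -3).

Reverse complement (5'→3'): GATTCCTTGGGGTCCCAATGTAGTATGGTGATGCGATCGTGAACGCTCTATTCGAGATATTCTCCTTGCCA
Frame +1: TGG CAA GGA GAA TAT CTC GAA TAG AGC GTT CAC GAT CGC ATC ACC ATA CTA CAT TGG GAC CCC AAG GAA — no ATG→stop ORF.
Frame +2: GGC AAG GAG AAT ATC TCG AAT AGA GCG TTC ACG ATC GCA TCA CCA TAC TAC ATT GGG ACC CCA AGG AAT — no ATG→stop ORF.
Frame +3: GCA AGG AGA ATA TCT CGA ATA GAG CGT TCA CGA TCG CAT CAC CAT ACT ACA TTG GGA CCC CAA GGA ATC — no ATG→stop ORF.
Frame -1: GAT TCC TTG GGG TCC CAA TGT AGT ATG GTG ATG CGA TCG TGA ACG CTC TAT TCG AGA TAT TCT CCT TGC — ATG at 25, stop TGA at 40 → 18 nt; ATG at 31, stop TGA at 40 → 12 nt.
Frame -2: ATT CCT TGG GGT CCC AAT GTA GTA TGG TGA TGC GAT CGT GAA CGC TCT ATT CGA GAT ATT CTC CTT GCC — no ATG→stop ORF.
Frame -3: TTC CTT GGG GTC CCA ATG TAG TAT GGT GAT GCG ATC GTG AAC GCT CTA TTC GAG ATA TTC TCC TTG CCA — ATG at 18, stop TAG at 21 → 6 nt.
Longest ORF is 18 nt in frame -1 (positions 25–42).

-1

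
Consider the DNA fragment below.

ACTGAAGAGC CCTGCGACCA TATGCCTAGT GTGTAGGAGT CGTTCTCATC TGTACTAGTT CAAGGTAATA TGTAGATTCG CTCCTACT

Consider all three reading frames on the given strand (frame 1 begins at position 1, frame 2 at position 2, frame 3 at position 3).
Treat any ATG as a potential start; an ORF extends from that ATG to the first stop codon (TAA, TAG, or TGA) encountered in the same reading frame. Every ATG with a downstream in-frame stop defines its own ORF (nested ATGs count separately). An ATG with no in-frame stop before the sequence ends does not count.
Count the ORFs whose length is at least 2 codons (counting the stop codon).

2

Frame 1: ACT GAA GAG CCC TGC GAC CAT ATG CCT AGT GTG TAG GAG TCG TTC TCA TCT GTA CTA GTT CAA GGT AAT ATG TAG ATT CGC TCC TAC — ATG at 22, stop TAG at 34 → 15 nt; ATG at 70, stop TAG at 73 → 6 nt.
Frame 2: CTG AAG AGC CCT GCG ACC ATA TGC CTA GTG TGT AGG AGT CGT TCT CAT CTG TAC TAG TTC AAG GTA ATA TGT AGA TTC GCT CCT ACT — no ATG→stop ORF.
Frame 3: TGA AGA GCC CTG CGA CCA TAT GCC TAG TGT GTA GGA GTC GTT CTC ATC TGT ACT AGT TCA AGG TAA TAT GTA GAT TCG CTC CTA — no ATG→stop ORF.
ORFs ≥ 2 codons: frame 1 22–36 (5 codons), frame 1 70–75 (2 codons). Count = 2.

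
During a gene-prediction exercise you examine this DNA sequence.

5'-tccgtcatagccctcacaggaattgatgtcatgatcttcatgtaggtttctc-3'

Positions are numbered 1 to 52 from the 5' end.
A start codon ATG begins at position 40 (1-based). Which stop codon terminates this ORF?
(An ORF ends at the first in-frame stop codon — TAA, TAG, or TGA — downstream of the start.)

TAG

Codons from position 40: ATG (40–42), TAG (43–45).
The first in-frame stop codon is TAG.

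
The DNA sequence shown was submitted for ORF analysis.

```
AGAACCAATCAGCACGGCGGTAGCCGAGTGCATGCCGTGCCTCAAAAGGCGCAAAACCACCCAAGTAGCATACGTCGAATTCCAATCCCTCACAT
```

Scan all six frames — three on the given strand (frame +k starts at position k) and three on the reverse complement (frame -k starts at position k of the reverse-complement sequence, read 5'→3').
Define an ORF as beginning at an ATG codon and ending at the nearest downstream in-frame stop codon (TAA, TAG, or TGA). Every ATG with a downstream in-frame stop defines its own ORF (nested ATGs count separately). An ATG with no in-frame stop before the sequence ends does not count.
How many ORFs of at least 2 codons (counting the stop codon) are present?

2

Reverse complement (5'→3'): ATGTGAGGGATTGGAATTCGACGTATGCTACTTGGGTGGTTTTGCGCCTTTTGAGGCACGGCATGCACTCGGCTACCGCCGTGCTGATTGGTTCT
Frame +1: AGA ACC AAT CAG CAC GGC GGT AGC CGA GTG CAT GCC GTG CCT CAA AAG GCG CAA AAC CAC CCA AGT AGC ATA CGT CGA ATT CCA ATC CCT CAC — no ATG→stop ORF.
Frame +2: GAA CCA ATC AGC ACG GCG GTA GCC GAG TGC ATG CCG TGC CTC AAA AGG CGC AAA ACC ACC CAA GTA GCA TAC GTC GAA TTC CAA TCC CTC ACA — no ATG→stop ORF.
Frame +3: AAC CAA TCA GCA CGG CGG TAG CCG AGT GCA TGC CGT GCC TCA AAA GGC GCA AAA CCA CCC AAG TAG CAT ACG TCG AAT TCC AAT CCC TCA CAT — no ATG→stop ORF.
Frame -1: ATG TGA GGG ATT GGA ATT CGA CGT ATG CTA CTT GGG TGG TTT TGC GCC TTT TGA GGC ACG GCA TGC ACT CGG CTA CCG CCG TGC TGA TTG GTT — ATG at 1, stop TGA at 4 → 6 nt; ATG at 25, stop TGA at 52 → 30 nt.
Frame -2: TGT GAG GGA TTG GAA TTC GAC GTA TGC TAC TTG GGT GGT TTT GCG CCT TTT GAG GCA CGG CAT GCA CTC GGC TAC CGC CGT GCT GAT TGG TTC — no ATG→stop ORF.
Frame -3: GTG AGG GAT TGG AAT TCG ACG TAT GCT ACT TGG GTG GTT TTG CGC CTT TTG AGG CAC GGC ATG CAC TCG GCT ACC GCC GTG CTG ATT GGT TCT — no ATG→stop ORF.
ORFs ≥ 2 codons: frame -1 1–6 (2 codons), frame -1 25–54 (10 codons). Count = 2.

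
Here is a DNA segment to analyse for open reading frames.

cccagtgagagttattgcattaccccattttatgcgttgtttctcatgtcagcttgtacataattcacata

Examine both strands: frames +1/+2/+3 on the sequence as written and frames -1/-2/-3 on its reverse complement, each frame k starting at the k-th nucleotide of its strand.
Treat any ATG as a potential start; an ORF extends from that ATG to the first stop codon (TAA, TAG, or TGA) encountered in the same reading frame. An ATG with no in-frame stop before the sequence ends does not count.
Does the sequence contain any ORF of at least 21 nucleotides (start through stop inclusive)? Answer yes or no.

Reverse complement (5'→3'): TATGTGAATTATGTACAAGCTGACATGAGAAACAACGCATAAAATGGGGTAATGCAATAACTCTCACTGGG
Frame +1: CCC AGT GAG AGT TAT TGC ATT ACC CCA TTT TAT GCG TTG TTT CTC ATG TCA GCT TGT ACA TAA TTC ACA — ATG at 46, stop TAA at 61 → 18 nt.
Frame +2: CCA GTG AGA GTT ATT GCA TTA CCC CAT TTT ATG CGT TGT TTC TCA TGT CAG CTT GTA CAT AAT TCA CAT — no ATG→stop ORF.
Frame +3: CAG TGA GAG TTA TTG CAT TAC CCC ATT TTA TGC GTT GTT TCT CAT GTC AGC TTG TAC ATA ATT CAC ATA — no ATG→stop ORF.
Frame -1: TAT GTG AAT TAT GTA CAA GCT GAC ATG AGA AAC AAC GCA TAA AAT GGG GTA ATG CAA TAA CTC TCA CTG — ATG at 25, stop TAA at 40 → 18 nt; ATG at 52, stop TAA at 58 → 9 nt.
Frame -2: ATG TGA ATT ATG TAC AAG CTG ACA TGA GAA ACA ACG CAT AAA ATG GGG TAA TGC AAT AAC TCT CAC TGG — ATG at 2, stop TGA at 5 → 6 nt; ATG at 11, stop TGA at 26 → 18 nt; ATG at 44, stop TAA at 50 → 9 nt.
Frame -3: TGT GAA TTA TGT ACA AGC TGA CAT GAG AAA CAA CGC ATA AAA TGG GGT AAT GCA ATA ACT CTC ACT GGG — no ATG→stop ORF.
Largest ORF found is 18 nucleotides < 21, so no.

no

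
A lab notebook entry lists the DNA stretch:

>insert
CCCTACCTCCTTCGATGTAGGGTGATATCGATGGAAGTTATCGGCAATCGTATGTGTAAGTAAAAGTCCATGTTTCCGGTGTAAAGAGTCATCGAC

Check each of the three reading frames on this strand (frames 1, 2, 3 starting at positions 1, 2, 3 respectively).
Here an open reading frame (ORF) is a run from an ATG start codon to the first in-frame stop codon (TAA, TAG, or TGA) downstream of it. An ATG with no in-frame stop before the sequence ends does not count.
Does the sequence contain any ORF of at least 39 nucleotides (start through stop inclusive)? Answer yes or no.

Frame 1: CCC TAC CTC CTT CGA TGT AGG GTG ATA TCG ATG GAA GTT ATC GGC AAT CGT ATG TGT AAG TAA AAG TCC ATG TTT CCG GTG TAA AGA GTC ATC GAC — ATG at 31, stop TAA at 61 → 33 nt; ATG at 52, stop TAA at 61 → 12 nt; ATG at 70, stop TAA at 82 → 15 nt.
Frame 2: CCT ACC TCC TTC GAT GTA GGG TGA TAT CGA TGG AAG TTA TCG GCA ATC GTA TGT GTA AGT AAA AGT CCA TGT TTC CGG TGT AAA GAG TCA TCG — no ATG→stop ORF.
Frame 3: CTA CCT CCT TCG ATG TAG GGT GAT ATC GAT GGA AGT TAT CGG CAA TCG TAT GTG TAA GTA AAA GTC CAT GTT TCC GGT GTA AAG AGT CAT CGA — ATG at 15, stop TAG at 18 → 6 nt.
Largest ORF found is 33 nucleotides < 39, so no.

no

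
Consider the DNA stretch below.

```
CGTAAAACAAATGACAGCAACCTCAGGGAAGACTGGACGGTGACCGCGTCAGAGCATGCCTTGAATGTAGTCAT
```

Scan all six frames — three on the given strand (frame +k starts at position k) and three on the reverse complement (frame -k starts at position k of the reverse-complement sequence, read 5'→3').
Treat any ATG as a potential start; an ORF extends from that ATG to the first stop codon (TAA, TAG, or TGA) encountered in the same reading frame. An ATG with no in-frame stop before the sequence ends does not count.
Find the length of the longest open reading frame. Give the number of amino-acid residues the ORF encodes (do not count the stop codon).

Reverse complement (5'→3'): ATGACTACATTCAAGGCATGCTCTGACGCGGTCACCGTCCAGTCTTCCCTGAGGTTGCTGTCATTTGTTTTACG
Frame +1: CGT AAA ACA AAT GAC AGC AAC CTC AGG GAA GAC TGG ACG GTG ACC GCG TCA GAG CAT GCC TTG AAT GTA GTC — no ATG→stop ORF.
Frame +2: GTA AAA CAA ATG ACA GCA ACC TCA GGG AAG ACT GGA CGG TGA CCG CGT CAG AGC ATG CCT TGA ATG TAG TCA — ATG at 11, stop TGA at 41 → 33 nt; ATG at 56, stop TGA at 62 → 9 nt; ATG at 65, stop TAG at 68 → 6 nt.
Frame +3: TAA AAC AAA TGA CAG CAA CCT CAG GGA AGA CTG GAC GGT GAC CGC GTC AGA GCA TGC CTT GAA TGT AGT CAT — no ATG→stop ORF.
Frame -1: ATG ACT ACA TTC AAG GCA TGC TCT GAC GCG GTC ACC GTC CAG TCT TCC CTG AGG TTG CTG TCA TTT GTT TTA — no ATG→stop ORF.
Frame -2: TGA CTA CAT TCA AGG CAT GCT CTG ACG CGG TCA CCG TCC AGT CTT CCC TGA GGT TGC TGT CAT TTG TTT TAC — no ATG→stop ORF.
Frame -3: GAC TAC ATT CAA GGC ATG CTC TGA CGC GGT CAC CGT CCA GTC TTC CCT GAG GTT GCT GTC ATT TGT TTT ACG — ATG at 18, stop TGA at 24 → 9 nt.
Longest: frame +2, positions 11–43, 33 nt = 11 codons = 10 aa. → 10 amino acids.

10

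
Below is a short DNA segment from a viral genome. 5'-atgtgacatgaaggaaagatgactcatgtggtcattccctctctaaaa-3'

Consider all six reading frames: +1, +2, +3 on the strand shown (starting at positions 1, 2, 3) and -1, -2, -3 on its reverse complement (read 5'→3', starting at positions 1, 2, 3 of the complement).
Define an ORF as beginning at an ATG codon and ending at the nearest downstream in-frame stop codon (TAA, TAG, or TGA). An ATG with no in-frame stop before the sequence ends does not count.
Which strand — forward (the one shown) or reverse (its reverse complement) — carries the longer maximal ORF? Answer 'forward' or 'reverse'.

forward

Reverse complement (5'→3'): TTTTAGAGAGGGAATGACCACATGAGTCATCTTTCCTTCATGTCACAT
Frame +1: ATG TGA CAT GAA GGA AAG ATG ACT CAT GTG GTC ATT CCC TCT CTA AAA — ATG at 1, stop TGA at 4 → 6 nt.
Frame +2: TGT GAC ATG AAG GAA AGA TGA CTC ATG TGG TCA TTC CCT CTC TAA — ATG at 8, stop TGA at 20 → 15 nt; ATG at 26, stop TAA at 44 → 21 nt.
Frame +3: GTG ACA TGA AGG AAA GAT GAC TCA TGT GGT CAT TCC CTC TCT AAA — no ATG→stop ORF.
Frame -1: TTT TAG AGA GGG AAT GAC CAC ATG AGT CAT CTT TCC TTC ATG TCA CAT — no ATG→stop ORF.
Frame -2: TTT AGA GAG GGA ATG ACC ACA TGA GTC ATC TTT CCT TCA TGT CAC — ATG at 14, stop TGA at 23 → 12 nt.
Frame -3: TTA GAG AGG GAA TGA CCA CAT GAG TCA TCT TTC CTT CAT GTC ACA — no ATG→stop ORF.
Forward-strand max 21 nt; reverse-strand max 12 nt. The forward strand has the longer ORF.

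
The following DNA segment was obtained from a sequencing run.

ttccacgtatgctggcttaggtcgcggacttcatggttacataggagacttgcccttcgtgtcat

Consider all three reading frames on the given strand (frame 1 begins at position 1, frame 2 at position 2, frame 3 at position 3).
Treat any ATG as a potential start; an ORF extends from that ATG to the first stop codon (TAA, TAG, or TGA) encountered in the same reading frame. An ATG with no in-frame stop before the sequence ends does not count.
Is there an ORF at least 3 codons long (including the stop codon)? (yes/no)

Frame 1: TTC CAC GTA TGC TGG CTT AGG TCG CGG ACT TCA TGG TTA CAT AGG AGA CTT GCC CTT CGT GTC — no ATG→stop ORF.
Frame 2: TCC ACG TAT GCT GGC TTA GGT CGC GGA CTT CAT GGT TAC ATA GGA GAC TTG CCC TTC GTG TCA — no ATG→stop ORF.
Frame 3: CCA CGT ATG CTG GCT TAG GTC GCG GAC TTC ATG GTT ACA TAG GAG ACT TGC CCT TCG TGT CAT — ATG at 9, stop TAG at 18 → 12 nt; ATG at 33, stop TAG at 42 → 12 nt.
Frame 3 has an ORF of 4 codons (positions 9–20) ≥ 3, so yes.

yes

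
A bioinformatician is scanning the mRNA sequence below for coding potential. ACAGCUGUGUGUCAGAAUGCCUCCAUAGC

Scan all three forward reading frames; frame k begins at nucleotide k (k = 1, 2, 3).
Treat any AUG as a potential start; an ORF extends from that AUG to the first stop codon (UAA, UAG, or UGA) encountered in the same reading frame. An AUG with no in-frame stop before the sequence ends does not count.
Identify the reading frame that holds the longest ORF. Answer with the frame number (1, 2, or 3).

Frame 1: ACA GCU GUG UGU CAG AAU GCC UCC AUA — no AUG→stop ORF.
Frame 2: CAG CUG UGU GUC AGA AUG CCU CCA UAG — AUG at 17, stop UAG at 26 → 12 nt.
Frame 3: AGC UGU GUG UCA GAA UGC CUC CAU AGC — no AUG→stop ORF.
Longest ORF is 12 nt in frame 2 (positions 17–28).

2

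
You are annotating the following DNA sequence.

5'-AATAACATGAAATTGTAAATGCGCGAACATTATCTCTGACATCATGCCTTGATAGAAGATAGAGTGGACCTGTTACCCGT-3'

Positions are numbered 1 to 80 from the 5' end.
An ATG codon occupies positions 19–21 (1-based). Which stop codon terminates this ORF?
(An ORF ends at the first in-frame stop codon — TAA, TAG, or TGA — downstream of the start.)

Codons from position 19: ATG (19–21), CGC (22–24), GAA (25–27), CAT (28–30), TAT (31–33), CTC (34–36), TGA (37–39).
The first in-frame stop codon is TGA.

TGA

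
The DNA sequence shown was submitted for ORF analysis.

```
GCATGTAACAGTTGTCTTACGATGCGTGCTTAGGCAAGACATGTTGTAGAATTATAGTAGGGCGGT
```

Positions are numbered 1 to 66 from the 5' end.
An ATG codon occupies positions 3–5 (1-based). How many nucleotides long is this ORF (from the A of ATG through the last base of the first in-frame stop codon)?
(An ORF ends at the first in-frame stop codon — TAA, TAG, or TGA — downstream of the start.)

6

Codons from position 3: ATG (3–5), TAA (6–8).
TAA is the first in-frame stop; ORF spans 3–8, 6 nucleotides.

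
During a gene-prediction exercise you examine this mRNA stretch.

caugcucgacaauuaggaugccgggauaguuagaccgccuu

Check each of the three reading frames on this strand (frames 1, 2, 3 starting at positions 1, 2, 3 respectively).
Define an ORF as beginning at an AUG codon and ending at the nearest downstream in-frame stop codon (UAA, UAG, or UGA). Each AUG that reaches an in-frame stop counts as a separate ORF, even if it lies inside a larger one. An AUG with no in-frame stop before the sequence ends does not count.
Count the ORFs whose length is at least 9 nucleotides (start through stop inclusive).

Frame 1: CAU GCU CGA CAA UUA GGA UGC CGG GAU AGU UAG ACC GCC — no AUG→stop ORF.
Frame 2: AUG CUC GAC AAU UAG GAU GCC GGG AUA GUU AGA CCG CCU — AUG at 2, stop UAG at 14 → 15 nt.
Frame 3: UGC UCG ACA AUU AGG AUG CCG GGA UAG UUA GAC CGC CUU — AUG at 18, stop UAG at 27 → 12 nt.
ORFs ≥ 9 nucleotides: frame 2 2–16 (15 nucleotides), frame 3 18–29 (12 nucleotides). Count = 2.

2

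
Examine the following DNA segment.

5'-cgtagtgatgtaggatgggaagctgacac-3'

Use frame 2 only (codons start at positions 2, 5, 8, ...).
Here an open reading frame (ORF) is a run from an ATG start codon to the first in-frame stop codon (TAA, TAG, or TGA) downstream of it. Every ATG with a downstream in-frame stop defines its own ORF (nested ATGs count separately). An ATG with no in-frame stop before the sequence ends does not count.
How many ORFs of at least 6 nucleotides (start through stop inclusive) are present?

1

Frame 2: GTA GTG ATG TAG GAT GGG AAG CTG ACA — ATG at 8, stop TAG at 11 → 6 nt.
ORFs ≥ 6 nucleotides: frame 2 8–13 (6 nucleotides). Count = 1.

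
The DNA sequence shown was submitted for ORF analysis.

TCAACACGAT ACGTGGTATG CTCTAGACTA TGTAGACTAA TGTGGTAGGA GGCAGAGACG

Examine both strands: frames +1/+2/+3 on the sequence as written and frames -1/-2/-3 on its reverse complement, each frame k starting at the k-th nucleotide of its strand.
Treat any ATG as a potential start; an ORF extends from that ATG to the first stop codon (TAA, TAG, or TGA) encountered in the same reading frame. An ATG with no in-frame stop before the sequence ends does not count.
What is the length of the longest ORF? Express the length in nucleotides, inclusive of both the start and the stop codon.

9

Reverse complement (5'→3'): CGTCTCTGCCTCCTACCACATTAGTCTACATAGTCTAGAGCATACCACGTATCGTGTTGA
Frame +1: TCA ACA CGA TAC GTG GTA TGC TCT AGA CTA TGT AGA CTA ATG TGG TAG GAG GCA GAG ACG — ATG at 40, stop TAG at 46 → 9 nt.
Frame +2: CAA CAC GAT ACG TGG TAT GCT CTA GAC TAT GTA GAC TAA TGT GGT AGG AGG CAG AGA — no ATG→stop ORF.
Frame +3: AAC ACG ATA CGT GGT ATG CTC TAG ACT ATG TAG ACT AAT GTG GTA GGA GGC AGA GAC — ATG at 18, stop TAG at 24 → 9 nt; ATG at 30, stop TAG at 33 → 6 nt.
Frame -1: CGT CTC TGC CTC CTA CCA CAT TAG TCT ACA TAG TCT AGA GCA TAC CAC GTA TCG TGT TGA — no ATG→stop ORF.
Frame -2: GTC TCT GCC TCC TAC CAC ATT AGT CTA CAT AGT CTA GAG CAT ACC ACG TAT CGT GTT — no ATG→stop ORF.
Frame -3: TCT CTG CCT CCT ACC ACA TTA GTC TAC ATA GTC TAG AGC ATA CCA CGT ATC GTG TTG — no ATG→stop ORF.
Longest: frame +1, positions 40–48, 9 nt = 3 codons = 2 aa. → 9 nucleotides.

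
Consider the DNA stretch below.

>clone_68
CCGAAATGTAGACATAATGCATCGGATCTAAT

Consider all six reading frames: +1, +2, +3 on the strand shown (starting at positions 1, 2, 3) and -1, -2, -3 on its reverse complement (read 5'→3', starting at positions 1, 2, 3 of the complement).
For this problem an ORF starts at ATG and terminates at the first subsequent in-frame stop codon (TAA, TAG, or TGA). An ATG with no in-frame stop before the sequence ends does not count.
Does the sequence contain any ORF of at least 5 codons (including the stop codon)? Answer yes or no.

Reverse complement (5'→3'): ATTAGATCCGATGCATTATGTCTACATTTCGG
Frame +1: CCG AAA TGT AGA CAT AAT GCA TCG GAT CTA — no ATG→stop ORF.
Frame +2: CGA AAT GTA GAC ATA ATG CAT CGG ATC TAA — ATG at 17, stop TAA at 29 → 15 nt.
Frame +3: GAA ATG TAG ACA TAA TGC ATC GGA TCT AAT — ATG at 6, stop TAG at 9 → 6 nt.
Frame -1: ATT AGA TCC GAT GCA TTA TGT CTA CAT TTC — no ATG→stop ORF.
Frame -2: TTA GAT CCG ATG CAT TAT GTC TAC ATT TCG — no ATG→stop ORF.
Frame -3: TAG ATC CGA TGC ATT ATG TCT ACA TTT CGG — no ATG→stop ORF.
Frame +2 has an ORF of 5 codons (positions 17–31) ≥ 5, so yes.

yes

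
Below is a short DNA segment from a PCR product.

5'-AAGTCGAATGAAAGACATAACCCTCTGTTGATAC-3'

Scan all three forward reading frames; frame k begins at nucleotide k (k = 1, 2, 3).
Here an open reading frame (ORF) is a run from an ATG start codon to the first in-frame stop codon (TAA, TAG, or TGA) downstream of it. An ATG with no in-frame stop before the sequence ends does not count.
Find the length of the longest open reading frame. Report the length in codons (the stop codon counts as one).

Frame 1: AAG TCG AAT GAA AGA CAT AAC CCT CTG TTG ATA — no ATG→stop ORF.
Frame 2: AGT CGA ATG AAA GAC ATA ACC CTC TGT TGA TAC — ATG at 8, stop TGA at 29 → 24 nt.
Frame 3: GTC GAA TGA AAG ACA TAA CCC TCT GTT GAT — no ATG→stop ORF.
Longest: frame 2, positions 8–31, 24 nt = 8 codons = 7 aa. → 8 codons.

8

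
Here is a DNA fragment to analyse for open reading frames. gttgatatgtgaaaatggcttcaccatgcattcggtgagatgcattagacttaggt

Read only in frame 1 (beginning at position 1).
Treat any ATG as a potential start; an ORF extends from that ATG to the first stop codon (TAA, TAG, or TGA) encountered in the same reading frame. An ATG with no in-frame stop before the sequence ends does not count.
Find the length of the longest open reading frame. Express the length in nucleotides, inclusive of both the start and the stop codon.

Frame 1: GTT GAT ATG TGA AAA TGG CTT CAC CAT GCA TTC GGT GAG ATG CAT TAG ACT TAG — ATG at 7, stop TGA at 10 → 6 nt; ATG at 40, stop TAG at 46 → 9 nt.
Longest: frame 1, positions 40–48, 9 nt = 3 codons = 2 aa. → 9 nucleotides.

9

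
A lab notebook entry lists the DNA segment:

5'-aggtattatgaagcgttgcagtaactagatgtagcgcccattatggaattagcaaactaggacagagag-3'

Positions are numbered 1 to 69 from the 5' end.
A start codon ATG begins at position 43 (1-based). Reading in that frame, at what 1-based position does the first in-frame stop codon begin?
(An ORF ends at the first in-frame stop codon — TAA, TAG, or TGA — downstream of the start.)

58

Codons from position 43: ATG (43–45), GAA (46–48), TTA (49–51), GCA (52–54), AAC (55–57), TAG (58–60).
TAG is a stop codon; it begins at position 58.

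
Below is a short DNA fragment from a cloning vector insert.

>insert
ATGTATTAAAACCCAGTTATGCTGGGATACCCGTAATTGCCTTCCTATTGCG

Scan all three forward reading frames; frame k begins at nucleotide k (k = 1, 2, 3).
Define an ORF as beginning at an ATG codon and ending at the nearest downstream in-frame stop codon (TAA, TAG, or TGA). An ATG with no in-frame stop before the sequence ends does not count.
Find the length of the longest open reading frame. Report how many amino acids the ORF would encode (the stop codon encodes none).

Frame 1: ATG TAT TAA AAC CCA GTT ATG CTG GGA TAC CCG TAA TTG CCT TCC TAT TGC — ATG at 1, stop TAA at 7 → 9 nt; ATG at 19, stop TAA at 34 → 18 nt.
Frame 2: TGT ATT AAA ACC CAG TTA TGC TGG GAT ACC CGT AAT TGC CTT CCT ATT GCG — no ATG→stop ORF.
Frame 3: GTA TTA AAA CCC AGT TAT GCT GGG ATA CCC GTA ATT GCC TTC CTA TTG — no ATG→stop ORF.
Longest: frame 1, positions 19–36, 18 nt = 6 codons = 5 aa. → 5 amino acids.

5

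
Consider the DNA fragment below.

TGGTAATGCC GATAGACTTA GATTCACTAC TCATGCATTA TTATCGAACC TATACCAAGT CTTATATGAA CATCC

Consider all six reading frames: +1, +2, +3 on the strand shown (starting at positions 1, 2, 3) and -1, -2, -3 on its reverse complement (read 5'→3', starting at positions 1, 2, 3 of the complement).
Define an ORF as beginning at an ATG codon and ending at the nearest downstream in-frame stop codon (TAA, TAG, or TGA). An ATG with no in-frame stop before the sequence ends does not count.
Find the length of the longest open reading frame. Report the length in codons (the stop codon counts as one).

Reverse complement (5'→3'): GGATGTTCATATAAGACTTGGTATAGGTTCGATAATAATGCATGAGTAGTGAATCTAAGTCTATCGGCATTACCA
Frame +1: TGG TAA TGC CGA TAG ACT TAG ATT CAC TAC TCA TGC ATT ATT ATC GAA CCT ATA CCA AGT CTT ATA TGA ACA TCC — no ATG→stop ORF.
Frame +2: GGT AAT GCC GAT AGA CTT AGA TTC ACT ACT CAT GCA TTA TTA TCG AAC CTA TAC CAA GTC TTA TAT GAA CAT — no ATG→stop ORF.
Frame +3: GTA ATG CCG ATA GAC TTA GAT TCA CTA CTC ATG CAT TAT TAT CGA ACC TAT ACC AAG TCT TAT ATG AAC ATC — no ATG→stop ORF.
Frame -1: GGA TGT TCA TAT AAG ACT TGG TAT AGG TTC GAT AAT AAT GCA TGA GTA GTG AAT CTA AGT CTA TCG GCA TTA CCA — no ATG→stop ORF.
Frame -2: GAT GTT CAT ATA AGA CTT GGT ATA GGT TCG ATA ATA ATG CAT GAG TAG TGA ATC TAA GTC TAT CGG CAT TAC — ATG at 38, stop TAG at 47 → 12 nt.
Frame -3: ATG TTC ATA TAA GAC TTG GTA TAG GTT CGA TAA TAA TGC ATG AGT AGT GAA TCT AAG TCT ATC GGC ATT ACC — ATG at 3, stop TAA at 12 → 12 nt.
Longest: frame -2, positions 38–49, 12 nt = 4 codons = 3 aa. → 4 codons.

4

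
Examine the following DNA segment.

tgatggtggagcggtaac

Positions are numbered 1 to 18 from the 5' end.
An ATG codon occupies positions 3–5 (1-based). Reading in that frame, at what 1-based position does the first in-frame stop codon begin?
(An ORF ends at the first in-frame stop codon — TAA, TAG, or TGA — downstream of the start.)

15

Codons from position 3: ATG (3–5), GTG (6–8), GAG (9–11), CGG (12–14), TAA (15–17).
TAA is a stop codon; it begins at position 15.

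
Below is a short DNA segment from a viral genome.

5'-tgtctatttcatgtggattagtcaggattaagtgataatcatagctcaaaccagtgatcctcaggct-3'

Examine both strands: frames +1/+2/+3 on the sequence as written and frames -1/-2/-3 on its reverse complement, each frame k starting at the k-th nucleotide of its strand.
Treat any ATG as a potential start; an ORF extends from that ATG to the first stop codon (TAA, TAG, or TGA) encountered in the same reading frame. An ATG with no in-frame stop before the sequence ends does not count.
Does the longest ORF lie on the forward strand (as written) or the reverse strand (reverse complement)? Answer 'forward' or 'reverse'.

Reverse complement (5'→3'): AGCCTGAGGATCACTGGTTTGAGCTATGATTATCACTTAATCCTGACTAATCCACATGAAATAGACA
Frame +1: TGT CTA TTT CAT GTG GAT TAG TCA GGA TTA AGT GAT AAT CAT AGC TCA AAC CAG TGA TCC TCA GGC — no ATG→stop ORF.
Frame +2: GTC TAT TTC ATG TGG ATT AGT CAG GAT TAA GTG ATA ATC ATA GCT CAA ACC AGT GAT CCT CAG GCT — ATG at 11, stop TAA at 29 → 21 nt.
Frame +3: TCT ATT TCA TGT GGA TTA GTC AGG ATT AAG TGA TAA TCA TAG CTC AAA CCA GTG ATC CTC AGG — no ATG→stop ORF.
Frame -1: AGC CTG AGG ATC ACT GGT TTG AGC TAT GAT TAT CAC TTA ATC CTG ACT AAT CCA CAT GAA ATA GAC — no ATG→stop ORF.
Frame -2: GCC TGA GGA TCA CTG GTT TGA GCT ATG ATT ATC ACT TAA TCC TGA CTA ATC CAC ATG AAA TAG ACA — ATG at 26, stop TAA at 38 → 15 nt; ATG at 56, stop TAG at 62 → 9 nt.
Frame -3: CCT GAG GAT CAC TGG TTT GAG CTA TGA TTA TCA CTT AAT CCT GAC TAA TCC ACA TGA AAT AGA — no ATG→stop ORF.
Forward-strand max 21 nt; reverse-strand max 15 nt. The forward strand has the longer ORF.

forward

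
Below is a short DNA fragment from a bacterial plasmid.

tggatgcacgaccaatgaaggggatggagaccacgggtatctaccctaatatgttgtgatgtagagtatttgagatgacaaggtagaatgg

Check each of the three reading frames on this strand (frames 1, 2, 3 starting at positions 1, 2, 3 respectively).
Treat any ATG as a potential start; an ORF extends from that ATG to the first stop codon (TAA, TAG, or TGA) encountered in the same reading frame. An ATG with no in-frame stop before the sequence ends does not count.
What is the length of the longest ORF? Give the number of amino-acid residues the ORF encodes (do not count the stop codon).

14

Frame 1: TGG ATG CAC GAC CAA TGA AGG GGA TGG AGA CCA CGG GTA TCT ACC CTA ATA TGT TGT GAT GTA GAG TAT TTG AGA TGA CAA GGT AGA ATG — ATG at 4, stop TGA at 16 → 15 nt.
Frame 2: GGA TGC ACG ACC AAT GAA GGG GAT GGA GAC CAC GGG TAT CTA CCC TAA TAT GTT GTG ATG TAG AGT ATT TGA GAT GAC AAG GTA GAA TGG — ATG at 59, stop TAG at 62 → 6 nt.
Frame 3: GAT GCA CGA CCA ATG AAG GGG ATG GAG ACC ACG GGT ATC TAC CCT AAT ATG TTG TGA TGT AGA GTA TTT GAG ATG ACA AGG TAG AAT — ATG at 15, stop TGA at 57 → 45 nt; ATG at 24, stop TGA at 57 → 36 nt; ATG at 51, stop TGA at 57 → 9 nt; ATG at 75, stop TAG at 84 → 12 nt.
Longest: frame 3, positions 15–59, 45 nt = 15 codons = 14 aa. → 14 amino acids.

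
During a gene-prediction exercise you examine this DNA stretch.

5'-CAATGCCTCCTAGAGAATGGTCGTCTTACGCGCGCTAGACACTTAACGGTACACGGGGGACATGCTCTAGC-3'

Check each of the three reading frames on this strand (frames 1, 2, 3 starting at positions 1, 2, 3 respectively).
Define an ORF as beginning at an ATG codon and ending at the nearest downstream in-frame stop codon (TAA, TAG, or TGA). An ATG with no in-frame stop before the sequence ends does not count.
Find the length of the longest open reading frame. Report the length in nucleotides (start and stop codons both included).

Frame 1: CAA TGC CTC CTA GAG AAT GGT CGT CTT ACG CGC GCT AGA CAC TTA ACG GTA CAC GGG GGA CAT GCT CTA — no ATG→stop ORF.
Frame 2: AAT GCC TCC TAG AGA ATG GTC GTC TTA CGC GCG CTA GAC ACT TAA CGG TAC ACG GGG GAC ATG CTC TAG — ATG at 17, stop TAA at 44 → 30 nt; ATG at 62, stop TAG at 68 → 9 nt.
Frame 3: ATG CCT CCT AGA GAA TGG TCG TCT TAC GCG CGC TAG ACA CTT AAC GGT ACA CGG GGG ACA TGC TCT AGC — ATG at 3, stop TAG at 36 → 36 nt.
Longest: frame 3, positions 3–38, 36 nt = 12 codons = 11 aa. → 36 nucleotides.

36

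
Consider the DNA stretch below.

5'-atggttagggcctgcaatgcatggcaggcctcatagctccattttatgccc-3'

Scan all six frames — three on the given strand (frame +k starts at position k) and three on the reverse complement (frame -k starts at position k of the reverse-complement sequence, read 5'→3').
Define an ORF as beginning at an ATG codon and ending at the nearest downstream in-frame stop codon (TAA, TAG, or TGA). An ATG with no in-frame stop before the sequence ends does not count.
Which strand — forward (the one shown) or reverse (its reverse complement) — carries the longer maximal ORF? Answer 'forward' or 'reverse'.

Reverse complement (5'→3'): GGGCATAAAATGGAGCTATGAGGCCTGCCATGCATTGCAGGCCCTAACCAT
Frame +1: ATG GTT AGG GCC TGC AAT GCA TGG CAG GCC TCA TAG CTC CAT TTT ATG CCC — ATG at 1, stop TAG at 34 → 36 nt.
Frame +2: TGG TTA GGG CCT GCA ATG CAT GGC AGG CCT CAT AGC TCC ATT TTA TGC — no ATG→stop ORF.
Frame +3: GGT TAG GGC CTG CAA TGC ATG GCA GGC CTC ATA GCT CCA TTT TAT GCC — no ATG→stop ORF.
Frame -1: GGG CAT AAA ATG GAG CTA TGA GGC CTG CCA TGC ATT GCA GGC CCT AAC CAT — ATG at 10, stop TGA at 19 → 12 nt.
Frame -2: GGC ATA AAA TGG AGC TAT GAG GCC TGC CAT GCA TTG CAG GCC CTA ACC — no ATG→stop ORF.
Frame -3: GCA TAA AAT GGA GCT ATG AGG CCT GCC ATG CAT TGC AGG CCC TAA CCA — ATG at 18, stop TAA at 45 → 30 nt; ATG at 30, stop TAA at 45 → 18 nt.
Forward-strand max 36 nt; reverse-strand max 30 nt. The forward strand has the longer ORF.

forward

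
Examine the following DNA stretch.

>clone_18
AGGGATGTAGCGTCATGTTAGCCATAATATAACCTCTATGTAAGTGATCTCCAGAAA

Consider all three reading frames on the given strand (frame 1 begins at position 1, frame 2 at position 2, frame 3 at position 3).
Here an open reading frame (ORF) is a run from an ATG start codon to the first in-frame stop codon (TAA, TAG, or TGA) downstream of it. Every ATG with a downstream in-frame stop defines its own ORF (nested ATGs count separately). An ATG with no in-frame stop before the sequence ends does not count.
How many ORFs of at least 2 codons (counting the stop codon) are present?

3

Frame 1: AGG GAT GTA GCG TCA TGT TAG CCA TAA TAT AAC CTC TAT GTA AGT GAT CTC CAG AAA — no ATG→stop ORF.
Frame 2: GGG ATG TAG CGT CAT GTT AGC CAT AAT ATA ACC TCT ATG TAA GTG ATC TCC AGA — ATG at 5, stop TAG at 8 → 6 nt; ATG at 38, stop TAA at 41 → 6 nt.
Frame 3: GGA TGT AGC GTC ATG TTA GCC ATA ATA TAA CCT CTA TGT AAG TGA TCT CCA GAA — ATG at 15, stop TAA at 30 → 18 nt.
ORFs ≥ 2 codons: frame 2 5–10 (2 codons), frame 2 38–43 (2 codons), frame 3 15–32 (6 codons). Count = 3.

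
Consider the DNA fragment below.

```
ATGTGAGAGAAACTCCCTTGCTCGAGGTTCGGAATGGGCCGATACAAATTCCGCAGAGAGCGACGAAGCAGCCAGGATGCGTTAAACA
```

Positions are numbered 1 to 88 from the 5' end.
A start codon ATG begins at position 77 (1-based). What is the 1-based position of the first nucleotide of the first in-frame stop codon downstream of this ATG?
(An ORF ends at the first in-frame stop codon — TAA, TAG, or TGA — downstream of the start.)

Codons from position 77: ATG (77–79), CGT (80–82), TAA (83–85).
TAA is a stop codon; it begins at position 83.

83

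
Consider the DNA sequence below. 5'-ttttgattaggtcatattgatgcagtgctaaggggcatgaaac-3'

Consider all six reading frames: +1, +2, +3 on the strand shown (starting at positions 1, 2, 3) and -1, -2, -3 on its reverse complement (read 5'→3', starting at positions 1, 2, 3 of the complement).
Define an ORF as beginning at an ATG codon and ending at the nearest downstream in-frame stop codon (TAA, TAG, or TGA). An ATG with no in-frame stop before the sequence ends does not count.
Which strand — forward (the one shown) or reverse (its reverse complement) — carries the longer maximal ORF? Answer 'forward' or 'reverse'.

reverse

Reverse complement (5'→3'): GTTTCATGCCCCTTAGCACTGCATCAATATGACCTAATCAAAA
Frame +1: TTT TGA TTA GGT CAT ATT GAT GCA GTG CTA AGG GGC ATG AAA — no ATG→stop ORF.
Frame +2: TTT GAT TAG GTC ATA TTG ATG CAG TGC TAA GGG GCA TGA AAC — ATG at 20, stop TAA at 29 → 12 nt.
Frame +3: TTG ATT AGG TCA TAT TGA TGC AGT GCT AAG GGG CAT GAA — no ATG→stop ORF.
Frame -1: GTT TCA TGC CCC TTA GCA CTG CAT CAA TAT GAC CTA ATC AAA — no ATG→stop ORF.
Frame -2: TTT CAT GCC CCT TAG CAC TGC ATC AAT ATG ACC TAA TCA AAA — ATG at 29, stop TAA at 35 → 9 nt.
Frame -3: TTC ATG CCC CTT AGC ACT GCA TCA ATA TGA CCT AAT CAA — ATG at 6, stop TGA at 30 → 27 nt.
Forward-strand max 12 nt; reverse-strand max 27 nt. The reverse strand has the longer ORF.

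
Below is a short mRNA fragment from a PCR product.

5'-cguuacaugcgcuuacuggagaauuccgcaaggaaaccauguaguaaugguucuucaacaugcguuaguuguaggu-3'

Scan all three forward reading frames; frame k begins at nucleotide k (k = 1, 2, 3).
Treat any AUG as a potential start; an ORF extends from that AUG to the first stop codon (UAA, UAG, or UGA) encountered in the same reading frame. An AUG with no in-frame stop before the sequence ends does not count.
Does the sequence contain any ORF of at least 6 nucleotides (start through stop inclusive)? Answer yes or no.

yes

Frame 1: CGU UAC AUG CGC UUA CUG GAG AAU UCC GCA AGG AAA CCA UGU AGU AAU GGU UCU UCA ACA UGC GUU AGU UGU AGG — no AUG→stop ORF.
Frame 2: GUU ACA UGC GCU UAC UGG AGA AUU CCG CAA GGA AAC CAU GUA GUA AUG GUU CUU CAA CAU GCG UUA GUU GUA GGU — no AUG→stop ORF.
Frame 3: UUA CAU GCG CUU ACU GGA GAA UUC CGC AAG GAA ACC AUG UAG UAA UGG UUC UUC AAC AUG CGU UAG UUG UAG — AUG at 39, stop UAG at 42 → 6 nt; AUG at 60, stop UAG at 66 → 9 nt.
Frame 3 has an ORF of 6 nucleotides (positions 39–44) ≥ 6, so yes.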